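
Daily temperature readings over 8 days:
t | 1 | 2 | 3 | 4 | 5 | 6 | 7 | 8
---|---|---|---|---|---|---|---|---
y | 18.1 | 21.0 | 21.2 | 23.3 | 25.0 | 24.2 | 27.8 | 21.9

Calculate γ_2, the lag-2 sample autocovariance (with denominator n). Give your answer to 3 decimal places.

Mean ȳ = (18.1 + 21.0 + 21.2 + 23.3 + 25.0 + 24.2 + 27.8 + 21.9)/8 = 22.8125
Σ_{t=1}^{6}(y_t−ȳ)(y_{t+2}−ȳ) = 13.5084
γ_2 = 13.5084 / 8 = 1.689

1.689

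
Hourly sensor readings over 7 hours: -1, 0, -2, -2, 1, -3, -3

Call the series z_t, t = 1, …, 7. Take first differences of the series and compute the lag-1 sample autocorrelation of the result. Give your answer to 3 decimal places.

-0.515

First differences Δz: 1, -2, 0, 3, -4, 0
Mean of differences = -0.3333
Numerator Σ(Δz_t−Δz̄)(Δz_{t+1}−Δz̄) = -15.1111
Denominator Σ(Δz_t−Δz̄)² = 29.3333
r_1(Δz) = -15.1111 / 29.3333 = -0.515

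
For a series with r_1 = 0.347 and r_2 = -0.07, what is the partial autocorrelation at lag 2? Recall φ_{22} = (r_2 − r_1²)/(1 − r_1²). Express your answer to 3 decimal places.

φ_{22} = (r_2 − r_1²) / (1 − r_1²)
r_1² = (0.347)² = 0.120409
Numerator = -0.07 − 0.1204 = -0.1904; denominator = 1 − 0.1204 = 0.8796
φ_{22} = -0.1904 / 0.8796 = -0.216

-0.216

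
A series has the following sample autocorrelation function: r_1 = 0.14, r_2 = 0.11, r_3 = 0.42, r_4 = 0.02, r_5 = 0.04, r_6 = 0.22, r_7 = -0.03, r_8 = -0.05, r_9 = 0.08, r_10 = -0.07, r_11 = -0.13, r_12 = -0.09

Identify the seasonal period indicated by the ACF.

3

The largest autocorrelation is r_3 = 0.42, with a weaker echo at lag 6 (0.22); the remaining lags stay at or below 0.14.
The dominant spike at lag 3 indicates a seasonal period of 3.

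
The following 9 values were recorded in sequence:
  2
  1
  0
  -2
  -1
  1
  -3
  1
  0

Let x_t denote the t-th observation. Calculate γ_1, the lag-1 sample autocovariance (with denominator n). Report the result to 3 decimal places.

Mean x̄ = (2 + 1 + 0 − 2 − 1 + 1 − 3 + 1 + 0)/9 = -0.1111
Σ_{t=1}^{8}(x_t−x̄)(x_{t+1}−x̄) = -3.3457
γ_1 = -3.3457 / 9 = -0.372

-0.372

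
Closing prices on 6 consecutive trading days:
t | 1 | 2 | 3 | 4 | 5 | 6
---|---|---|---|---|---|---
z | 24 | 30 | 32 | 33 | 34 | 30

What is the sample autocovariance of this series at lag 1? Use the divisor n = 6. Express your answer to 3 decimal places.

Mean z̄ = (24 + 30 + 32 + 33 + 34 + 30)/6 = 30.5000
Deviations: -6.5000, -0.5000, 1.5000, 2.5000, 3.5000, -0.5000
Σ_{t=1}^{5}(z_t−z̄)(z_{t+1}−z̄) = 13.2500
γ_1 = 13.2500 / 6 = 2.208

2.208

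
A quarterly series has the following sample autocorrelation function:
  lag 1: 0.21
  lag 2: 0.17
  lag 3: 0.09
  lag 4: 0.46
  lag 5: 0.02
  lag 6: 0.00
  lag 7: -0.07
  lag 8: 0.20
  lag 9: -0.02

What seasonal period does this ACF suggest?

The largest autocorrelation is r_4 = 0.46; the remaining lags stay at or below 0.21. The elevated value at lag 1 (0.21), dropping to 0.17 at lag 2, reflects decaying short-term dependence rather than seasonality.
The dominant spike at lag 4 indicates a seasonal period of 4.

4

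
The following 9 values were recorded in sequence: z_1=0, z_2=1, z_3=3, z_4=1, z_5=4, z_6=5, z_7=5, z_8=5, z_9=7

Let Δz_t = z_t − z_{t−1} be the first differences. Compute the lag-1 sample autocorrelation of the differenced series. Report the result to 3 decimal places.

-0.549

First differences Δz: 1, 2, -2, 3, 1, 0, 0, 2
Mean of differences = 0.8750
Numerator Σ(Δz_t−Δz̄)(Δz_{t+1}−Δz̄) = -9.2656
Denominator Σ(Δz_t−Δz̄)² = 16.8750
r_1(Δz) = -9.2656 / 16.8750 = -0.549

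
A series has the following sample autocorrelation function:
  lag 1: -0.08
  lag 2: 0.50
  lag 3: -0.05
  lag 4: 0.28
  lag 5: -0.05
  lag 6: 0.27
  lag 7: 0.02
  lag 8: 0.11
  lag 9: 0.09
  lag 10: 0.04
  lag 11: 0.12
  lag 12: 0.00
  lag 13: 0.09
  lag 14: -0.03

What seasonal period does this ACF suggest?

The largest autocorrelation is r_2 = 0.50, with weaker echoes at lags 4 (0.28) and 6 (0.27); the remaining lags stay at or below 0.12.
The dominant spike at lag 2 indicates a seasonal period of 2.

2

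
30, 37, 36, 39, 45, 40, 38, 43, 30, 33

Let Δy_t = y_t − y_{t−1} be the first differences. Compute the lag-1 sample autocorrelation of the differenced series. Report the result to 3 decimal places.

First differences Δy: 7, -1, 3, 6, -5, -2, 5, -13, 3
Mean of differences = 0.3333
Numerator Σ(Δy_t−Δȳ)(Δy_{t+1}−Δȳ) = -123.7778
Denominator Σ(Δy_t−Δȳ)² = 326.0000
r_1(Δy) = -123.7778 / 326.0000 = -0.380

-0.380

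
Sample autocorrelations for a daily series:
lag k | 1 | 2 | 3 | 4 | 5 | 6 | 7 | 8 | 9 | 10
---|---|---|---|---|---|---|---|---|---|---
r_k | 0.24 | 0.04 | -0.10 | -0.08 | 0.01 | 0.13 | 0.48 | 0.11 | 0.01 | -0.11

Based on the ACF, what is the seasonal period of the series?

7

The largest autocorrelation is r_7 = 0.48; the remaining lags stay at or below 0.24. The elevated value at lag 1 (0.24), dropping to 0.04 at lag 2, reflects decaying short-term dependence rather than seasonality.
The dominant spike at lag 7 indicates a seasonal period of 7.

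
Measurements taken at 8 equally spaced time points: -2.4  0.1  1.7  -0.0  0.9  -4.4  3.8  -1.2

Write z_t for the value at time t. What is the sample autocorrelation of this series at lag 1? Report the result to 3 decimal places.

-0.562

Mean z̄ = (-2.4 + 0.1 + 1.7 − 0.0 + 0.9 − 4.4 + 3.8 − 1.2)/8 = -0.1875
Deviations from mean: -2.2125, 0.2875, 1.8875, 0.1875, 1.0875, -4.2125, 3.9875, -1.0125
Numerator Σ_{t=1}^{7}(z_t−z̄)(z_{t+1}−z̄) = -24.9514
Denominator Σ(z_t−z̄)² = 44.4288
r_1 = -24.9514 / 44.4288 = -0.562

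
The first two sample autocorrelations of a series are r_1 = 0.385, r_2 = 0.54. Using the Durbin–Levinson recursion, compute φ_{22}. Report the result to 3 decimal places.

0.460

φ_{22} = (r_2 − r_1²) / (1 − r_1²)
r_1² = (0.385)² = 0.148225
Numerator = 0.54 − 0.1482 = 0.3918; denominator = 1 − 0.1482 = 0.8518
φ_{22} = 0.3918 / 0.8518 = 0.460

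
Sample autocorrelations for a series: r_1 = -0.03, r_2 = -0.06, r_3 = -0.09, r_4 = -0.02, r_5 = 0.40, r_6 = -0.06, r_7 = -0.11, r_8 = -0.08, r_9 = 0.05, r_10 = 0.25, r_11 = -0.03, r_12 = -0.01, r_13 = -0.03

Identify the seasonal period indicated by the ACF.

5

The largest autocorrelation is r_5 = 0.40, with a weaker echo at lag 10 (0.25); the remaining lags stay at or below 0.05.
The dominant spike at lag 5 indicates a seasonal period of 5.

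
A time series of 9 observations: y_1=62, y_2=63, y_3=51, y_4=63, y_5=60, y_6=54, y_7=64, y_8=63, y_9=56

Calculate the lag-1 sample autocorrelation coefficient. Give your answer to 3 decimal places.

Mean ȳ = (62 + 63 + 51 + 63 + 60 + 54 + 64 + 63 + 56)/9 = 59.5556
Numerator Σ_{t=1}^{8}(y_t−ȳ)(y_{t+1}−ȳ) = -73.0864
Denominator Σ(y_t−ȳ)² = 178.2222
r_1 = -73.0864 / 178.2222 = -0.410

-0.410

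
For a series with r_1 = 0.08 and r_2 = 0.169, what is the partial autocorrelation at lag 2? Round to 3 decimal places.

φ_{22} = (r_2 − r_1²) / (1 − r_1²)
r_1² = (0.08)² = 0.0064
Numerator = 0.169 − 0.0064 = 0.1626; denominator = 1 − 0.0064 = 0.9936
φ_{22} = 0.1626 / 0.9936 = 0.164

0.164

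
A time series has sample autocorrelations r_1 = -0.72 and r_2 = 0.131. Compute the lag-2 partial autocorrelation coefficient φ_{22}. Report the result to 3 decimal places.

-0.804

φ_{22} = (r_2 − r_1²) / (1 − r_1²)
r_1² = (-0.72)² = 0.5184
Numerator = 0.131 − 0.5184 = -0.3874; denominator = 1 − 0.5184 = 0.4816
φ_{22} = -0.3874 / 0.4816 = -0.804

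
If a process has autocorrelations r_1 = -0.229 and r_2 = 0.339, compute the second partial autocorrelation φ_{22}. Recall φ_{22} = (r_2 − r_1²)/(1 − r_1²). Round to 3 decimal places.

0.302

φ_{22} = (r_2 − r_1²) / (1 − r_1²)
r_1² = (-0.229)² = 0.052441
Numerator = 0.339 − 0.0524 = 0.2866; denominator = 1 − 0.0524 = 0.9476
φ_{22} = 0.2866 / 0.9476 = 0.302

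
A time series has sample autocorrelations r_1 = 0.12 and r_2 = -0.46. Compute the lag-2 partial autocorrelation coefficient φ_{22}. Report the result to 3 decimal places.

φ_{22} = (r_2 − r_1²) / (1 − r_1²)
r_1² = (0.12)² = 0.0144
Numerator = -0.46 − 0.0144 = -0.4744; denominator = 1 − 0.0144 = 0.9856
φ_{22} = -0.4744 / 0.9856 = -0.481

-0.481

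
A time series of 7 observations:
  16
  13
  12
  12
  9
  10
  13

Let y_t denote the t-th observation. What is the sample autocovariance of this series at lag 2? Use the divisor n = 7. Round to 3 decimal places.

Mean ȳ = (16 + 13 + 12 + 12 + 9 + 10 + 13)/7 = 12.1429
Deviations: 3.8571, 0.8571, -0.1429, -0.1429, -3.1429, -2.1429, 0.8571
Σ_{t=1}^{5}(y_t−ȳ)(y_{t+2}−ȳ) = -2.6122
γ_2 = -2.6122 / 7 = -0.373

-0.373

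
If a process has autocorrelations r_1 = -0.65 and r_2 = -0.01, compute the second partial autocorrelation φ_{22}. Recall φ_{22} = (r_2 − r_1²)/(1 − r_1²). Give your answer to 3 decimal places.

φ_{22} = (r_2 − r_1²) / (1 − r_1²)
r_1² = (-0.65)² = 0.4225
Numerator = -0.01 − 0.4225 = -0.4325; denominator = 1 − 0.4225 = 0.5775
φ_{22} = -0.4325 / 0.5775 = -0.749

-0.749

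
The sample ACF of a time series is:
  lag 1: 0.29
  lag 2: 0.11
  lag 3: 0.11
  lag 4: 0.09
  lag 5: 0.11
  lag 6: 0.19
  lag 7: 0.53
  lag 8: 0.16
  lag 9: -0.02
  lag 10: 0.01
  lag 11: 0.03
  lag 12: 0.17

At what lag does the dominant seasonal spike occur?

The largest autocorrelation is r_7 = 0.53; the remaining lags stay at or below 0.29. The elevated value at lag 1 (0.29), dropping to 0.11 at lag 2, reflects decaying short-term dependence rather than seasonality.
The dominant spike at lag 7 indicates a seasonal period of 7.

7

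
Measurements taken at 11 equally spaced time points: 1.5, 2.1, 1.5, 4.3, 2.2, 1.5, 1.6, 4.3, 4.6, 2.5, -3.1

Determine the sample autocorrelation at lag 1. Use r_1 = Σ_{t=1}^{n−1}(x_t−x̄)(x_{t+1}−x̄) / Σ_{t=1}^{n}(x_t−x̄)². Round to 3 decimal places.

0.056

Mean x̄ = (1.5 + 2.1 + 1.5 + 4.3 + 2.2 + 1.5 + 1.6 + 4.3 + 4.6 + 2.5 − 3.1)/11 = 2.0909
Numerator Σ_{t=1}^{10}(x_t−x̄)(x_{t+1}−x̄) = 2.5117
Denominator Σ(x_t−x̄)² = 44.4691
r_1 = 2.5117 / 44.4691 = 0.056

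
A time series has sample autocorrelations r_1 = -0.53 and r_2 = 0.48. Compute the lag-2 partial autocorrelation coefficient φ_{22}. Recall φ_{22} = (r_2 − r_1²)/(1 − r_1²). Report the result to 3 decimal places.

0.277

φ_{22} = (r_2 − r_1²) / (1 − r_1²)
r_1² = (-0.53)² = 0.2809
Numerator = 0.48 − 0.2809 = 0.1991; denominator = 1 − 0.2809 = 0.7191
φ_{22} = 0.1991 / 0.7191 = 0.277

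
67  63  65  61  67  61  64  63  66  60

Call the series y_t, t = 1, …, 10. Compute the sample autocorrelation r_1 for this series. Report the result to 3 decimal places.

Mean ȳ = (67 + 63 + 65 + 61 + 67 + 61 + 64 + 63 + 66 + 60)/10 = 63.7000
Numerator Σ_{t=1}^{9}(y_t−ȳ)(y_{t+1}−ȳ) = -35.6900
Denominator Σ(y_t−ȳ)² = 58.1000
r_1 = -35.6900 / 58.1000 = -0.614

-0.614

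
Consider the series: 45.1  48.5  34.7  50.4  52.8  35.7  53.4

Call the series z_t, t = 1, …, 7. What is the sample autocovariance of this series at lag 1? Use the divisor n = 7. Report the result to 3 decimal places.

-28.311

Mean z̄ = (45.1 + 48.5 + 34.7 + 50.4 + 52.8 + 35.7 + 53.4)/7 = 45.8000
Deviations: -0.7000, 2.7000, -11.1000, 4.6000, 7.0000, -10.1000, 7.6000
Σ_{t=1}^{6}(z_t−z̄)(z_{t+1}−z̄) = -198.1800
γ_1 = -198.1800 / 7 = -28.311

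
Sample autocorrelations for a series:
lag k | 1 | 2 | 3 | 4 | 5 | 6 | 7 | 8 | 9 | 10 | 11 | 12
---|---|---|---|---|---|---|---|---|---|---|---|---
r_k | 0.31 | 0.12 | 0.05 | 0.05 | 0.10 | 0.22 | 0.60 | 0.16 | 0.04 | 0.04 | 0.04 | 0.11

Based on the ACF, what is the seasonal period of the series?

7

The largest autocorrelation is r_7 = 0.60; the remaining lags stay at or below 0.31. The elevated value at lag 1 (0.31), dropping to 0.12 at lag 2, reflects decaying short-term dependence rather than seasonality.
The dominant spike at lag 7 indicates a seasonal period of 7.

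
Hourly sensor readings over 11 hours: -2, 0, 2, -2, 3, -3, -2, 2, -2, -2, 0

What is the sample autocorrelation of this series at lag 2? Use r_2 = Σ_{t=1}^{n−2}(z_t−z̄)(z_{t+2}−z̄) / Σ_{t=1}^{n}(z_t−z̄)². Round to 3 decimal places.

Mean z̄ = (-2 + 0 + 2 − 2 + 3 − 3 − 2 + 2 − 2 − 2 + 0)/11 = -0.5455
Numerator Σ_{t=1}^{9}(z_t−z̄)(z_{t+2}−z̄) = -5.6860
Denominator Σ(z_t−z̄)² = 42.7273
r_2 = -5.6860 / 42.7273 = -0.133

-0.133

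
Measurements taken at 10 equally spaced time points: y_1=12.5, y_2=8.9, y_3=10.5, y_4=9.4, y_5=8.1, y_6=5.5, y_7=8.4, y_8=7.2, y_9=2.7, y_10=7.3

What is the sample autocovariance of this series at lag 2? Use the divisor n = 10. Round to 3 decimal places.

0.968

Mean ȳ = (12.5 + 8.9 + 10.5 + 9.4 + 8.1 + 5.5 + 8.4 + 7.2 + 2.7 + 7.3)/10 = 8.0500
Σ_{t=1}^{8}(y_t−ȳ)(y_{t+2}−ȳ) = 9.6800
γ_2 = 9.6800 / 10 = 0.968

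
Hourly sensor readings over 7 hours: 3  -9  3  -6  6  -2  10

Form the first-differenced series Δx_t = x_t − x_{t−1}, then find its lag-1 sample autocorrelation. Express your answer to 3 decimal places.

-0.788

First differences Δx: -12, 12, -9, 12, -8, 12
Mean of differences = 1.1667
Numerator Σ(Δx_t−Δx̄)(Δx_{t+1}−Δx̄) = -561.5278
Denominator Σ(Δx_t−Δx̄)² = 712.8333
r_1(Δx) = -561.5278 / 712.8333 = -0.788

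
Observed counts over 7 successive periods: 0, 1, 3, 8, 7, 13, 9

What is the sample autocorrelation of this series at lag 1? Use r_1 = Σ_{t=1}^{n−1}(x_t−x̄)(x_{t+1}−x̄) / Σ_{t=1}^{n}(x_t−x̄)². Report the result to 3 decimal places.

Mean x̄ = (0 + 1 + 3 + 8 + 7 + 13 + 9)/7 = 5.8571
Deviations from mean: -5.8571, -4.8571, -2.8571, 2.1429, 1.1429, 7.1429, 3.1429
Σ(x_t−x̄)(x_{t+1}−x̄) = (28.4490) + (13.8776) + (-6.1224) + (2.4490) + (8.1633) + (22.4490) = 69.2653
Denominator Σ(x_t−x̄)² = 132.8571
r_1 = 69.2653 / 132.8571 = 0.521

0.521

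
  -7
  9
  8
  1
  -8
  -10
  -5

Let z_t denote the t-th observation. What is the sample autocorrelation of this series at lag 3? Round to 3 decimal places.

Mean z̄ = (-7 + 9 + 8 + 1 − 8 − 10 − 5)/7 = -1.7143
Deviations from mean: -5.2857, 10.7143, 9.7143, 2.7143, -6.2857, -8.2857, -3.2857
Numerator Σ_{t=1}^{4}(z_t−z̄)(z_{t+3}−z̄) = -171.1020
Denominator Σ(z_t−z̄)² = 363.4286
r_3 = -171.1020 / 363.4286 = -0.471

-0.471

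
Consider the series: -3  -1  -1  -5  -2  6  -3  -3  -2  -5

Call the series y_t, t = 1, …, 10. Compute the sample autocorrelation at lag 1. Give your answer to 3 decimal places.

Mean ȳ = (-3 − 1 − 1 − 5 − 2 + 6 − 3 − 3 − 2 − 5)/10 = -1.9000
Numerator Σ_{t=1}^{9}(y_t−ȳ)(y_{t+1}−ȳ) = -10.5100
Denominator Σ(y_t−ȳ)² = 86.9000
r_1 = -10.5100 / 86.9000 = -0.121

-0.121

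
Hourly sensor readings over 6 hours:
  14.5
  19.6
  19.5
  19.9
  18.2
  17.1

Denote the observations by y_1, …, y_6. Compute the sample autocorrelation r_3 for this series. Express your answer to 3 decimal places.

Mean ȳ = (14.5 + 19.6 + 19.5 + 19.9 + 18.2 + 17.1)/6 = 18.1333
Σ(y_t−ȳ)(y_{t+3}−ȳ) = (-6.4189) + (0.0978) + (-1.4122) = -7.7333
Denominator Σ(y_t−ȳ)² = 21.4133
r_3 = -7.7333 / 21.4133 = -0.361

-0.361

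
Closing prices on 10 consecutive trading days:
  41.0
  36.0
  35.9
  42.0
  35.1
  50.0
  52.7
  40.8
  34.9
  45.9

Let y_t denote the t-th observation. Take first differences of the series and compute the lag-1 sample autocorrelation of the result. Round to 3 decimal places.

-0.207

First differences Δy: -5.0, -0.1, 6.1, -6.9, 14.9, 2.7, -11.9, -5.9, 11.0
Mean of differences = 0.5444
Numerator Σ(Δy_t−Δȳ)(Δy_{t+1}−Δȳ) = -131.2975
Denominator Σ(Δy_t−Δȳ)² = 633.8822
r_1(Δy) = -131.2975 / 633.8822 = -0.207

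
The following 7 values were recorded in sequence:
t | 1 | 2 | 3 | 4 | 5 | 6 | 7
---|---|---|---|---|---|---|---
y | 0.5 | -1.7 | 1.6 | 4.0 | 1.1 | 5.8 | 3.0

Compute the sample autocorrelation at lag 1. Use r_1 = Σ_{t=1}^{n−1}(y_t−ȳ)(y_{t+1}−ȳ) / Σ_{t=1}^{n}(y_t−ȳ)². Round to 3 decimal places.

0.131

Mean ȳ = (0.5 − 1.7 + 1.6 + 4.0 + 1.1 + 5.8 + 3.0)/7 = 2.0429
Σ(y_t−ȳ)(y_{t+1}−ȳ) = (5.7747) + (1.6576) + (-0.8667) + (-1.8453) + (-3.5424) + (3.5961) = 4.7739
Denominator Σ(y_t−ȳ)² = 36.3371
r_1 = 4.7739 / 36.3371 = 0.131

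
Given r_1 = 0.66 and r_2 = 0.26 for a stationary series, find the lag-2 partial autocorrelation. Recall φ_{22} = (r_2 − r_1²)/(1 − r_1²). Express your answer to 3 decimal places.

-0.311

φ_{22} = (r_2 − r_1²) / (1 − r_1²)
r_1² = (0.66)² = 0.4356
Numerator = 0.26 − 0.4356 = -0.1756; denominator = 1 − 0.4356 = 0.5644
φ_{22} = -0.1756 / 0.5644 = -0.311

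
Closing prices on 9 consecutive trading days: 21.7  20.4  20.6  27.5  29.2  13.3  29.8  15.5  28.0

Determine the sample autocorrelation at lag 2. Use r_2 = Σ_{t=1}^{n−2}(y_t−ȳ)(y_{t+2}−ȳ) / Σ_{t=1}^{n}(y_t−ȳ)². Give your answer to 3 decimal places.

Mean ȳ = (21.7 + 20.4 + 20.6 + 27.5 + 29.2 + 13.3 + 29.8 + 15.5 + 28.0)/9 = 22.8889
Σ(y_t−ȳ)(y_{t+2}−ȳ) = (2.7212) + (-11.4765) + (-14.4454) + (-44.2154) + (43.6168) + (70.8512) + (35.3235) = 82.3753
Denominator Σ(y_t−ȳ)² = 294.3689
r_2 = 82.3753 / 294.3689 = 0.280

0.280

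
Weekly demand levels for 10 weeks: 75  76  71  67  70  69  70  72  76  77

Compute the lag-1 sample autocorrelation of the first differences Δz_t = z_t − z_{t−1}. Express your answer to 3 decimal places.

First differences Δz: 1, -5, -4, 3, -1, 1, 2, 4, 1
Mean of differences = 0.2222
Numerator Σ(Δz_t−Δz̄)(Δz_{t+1}−Δz̄) = 12.9506
Denominator Σ(Δz_t−Δz̄)² = 73.5556
r_1(Δz) = 12.9506 / 73.5556 = 0.176

0.176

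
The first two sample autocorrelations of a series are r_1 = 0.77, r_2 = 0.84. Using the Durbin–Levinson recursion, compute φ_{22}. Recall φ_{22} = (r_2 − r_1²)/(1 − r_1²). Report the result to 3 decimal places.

0.607

φ_{22} = (r_2 − r_1²) / (1 − r_1²)
r_1² = (0.77)² = 0.5929
Numerator = 0.84 − 0.5929 = 0.2471; denominator = 1 − 0.5929 = 0.4071
φ_{22} = 0.2471 / 0.4071 = 0.607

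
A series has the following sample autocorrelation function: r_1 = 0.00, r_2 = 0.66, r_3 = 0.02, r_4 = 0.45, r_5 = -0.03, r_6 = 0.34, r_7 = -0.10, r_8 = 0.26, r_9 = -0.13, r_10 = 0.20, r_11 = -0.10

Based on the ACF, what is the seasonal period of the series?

2

The largest autocorrelation is r_2 = 0.66, with weaker echoes at lags 4 (0.45), 6 (0.34), 8 (0.26) and 10 (0.20); the remaining lags stay at or below 0.02.
The dominant spike at lag 2 indicates a seasonal period of 2.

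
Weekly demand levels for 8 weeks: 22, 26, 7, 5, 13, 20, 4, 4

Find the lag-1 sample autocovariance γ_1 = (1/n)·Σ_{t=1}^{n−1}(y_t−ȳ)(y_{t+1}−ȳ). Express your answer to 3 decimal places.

Mean ȳ = (22 + 26 + 7 + 5 + 13 + 20 + 4 + 4)/8 = 12.6250
Deviations: 9.3750, 13.3750, -5.6250, -7.6250, 0.3750, 7.3750, -8.6250, -8.6250
Σ_{t=1}^{7}(y_t−ȳ)(y_{t+1}−ȳ) = 103.7344
γ_1 = 103.7344 / 8 = 12.967

12.967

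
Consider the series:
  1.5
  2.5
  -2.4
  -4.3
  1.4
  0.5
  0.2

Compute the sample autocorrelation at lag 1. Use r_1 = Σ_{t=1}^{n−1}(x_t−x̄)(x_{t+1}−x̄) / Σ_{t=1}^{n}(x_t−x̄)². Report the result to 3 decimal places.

Mean x̄ = (1.5 + 2.5 − 2.4 − 4.3 + 1.4 + 0.5 + 0.2)/7 = -0.0857
Deviations from mean: 1.5857, 2.5857, -2.3143, -4.2143, 1.4857, 0.5857, 0.2857
Σ(x_t−x̄)(x_{t+1}−x̄) = (4.1002) + (-5.9841) + (9.7531) + (-6.2612) + (0.8702) + (0.1673) = 2.6455
Denominator Σ(x_t−x̄)² = 34.9486
r_1 = 2.6455 / 34.9486 = 0.076

0.076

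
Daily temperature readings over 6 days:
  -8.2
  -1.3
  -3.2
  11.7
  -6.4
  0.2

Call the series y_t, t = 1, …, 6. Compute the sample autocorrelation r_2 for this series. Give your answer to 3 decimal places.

0.166

Mean ȳ = (-8.2 − 1.3 − 3.2 + 11.7 − 6.4 + 0.2)/6 = -1.2000
Deviations from mean: -7.0000, -0.1000, -2.0000, 12.9000, -5.2000, 1.4000
Σ(y_t−ȳ)(y_{t+2}−ȳ) = (14.0000) + (-1.2900) + (10.4000) + (18.0600) = 41.1700
Denominator Σ(y_t−ȳ)² = 248.4200
r_2 = 41.1700 / 248.4200 = 0.166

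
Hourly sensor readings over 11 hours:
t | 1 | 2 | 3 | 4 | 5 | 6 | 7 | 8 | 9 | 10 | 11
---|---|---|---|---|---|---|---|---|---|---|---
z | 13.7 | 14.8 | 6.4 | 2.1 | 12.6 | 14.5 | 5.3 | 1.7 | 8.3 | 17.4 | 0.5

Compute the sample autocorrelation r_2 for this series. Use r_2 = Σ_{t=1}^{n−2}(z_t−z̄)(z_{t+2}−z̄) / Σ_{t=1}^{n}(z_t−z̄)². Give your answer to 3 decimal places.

-0.572

Mean z̄ = (13.7 + 14.8 + 6.4 + 2.1 + 12.6 + 14.5 + 5.3 + 1.7 + 8.3 + 17.4 + 0.5)/11 = 8.8455
Numerator Σ_{t=1}^{9}(z_t−z̄)(z_{t+2}−z̄) = -207.7178
Denominator Σ(z_t−z̄)² = 363.3273
r_2 = -207.7178 / 363.3273 = -0.572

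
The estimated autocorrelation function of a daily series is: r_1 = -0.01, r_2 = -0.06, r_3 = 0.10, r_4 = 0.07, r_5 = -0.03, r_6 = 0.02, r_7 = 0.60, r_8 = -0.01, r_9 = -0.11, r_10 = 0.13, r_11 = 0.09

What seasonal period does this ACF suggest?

The largest autocorrelation is r_7 = 0.60; the remaining lags stay at or below 0.13.
The dominant spike at lag 7 indicates a seasonal period of 7.

7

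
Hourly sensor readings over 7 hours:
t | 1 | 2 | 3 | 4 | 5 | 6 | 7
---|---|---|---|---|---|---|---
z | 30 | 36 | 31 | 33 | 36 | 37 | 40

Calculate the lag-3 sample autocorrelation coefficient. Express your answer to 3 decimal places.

Mean z̄ = (30 + 36 + 31 + 33 + 36 + 37 + 40)/7 = 34.7143
Deviations from mean: -4.7143, 1.2857, -3.7143, -1.7143, 1.2857, 2.2857, 5.2857
Numerator Σ_{t=1}^{4}(z_t−z̄)(z_{t+3}−z̄) = -7.8163
Denominator Σ(z_t−z̄)² = 75.4286
r_3 = -7.8163 / 75.4286 = -0.104

-0.104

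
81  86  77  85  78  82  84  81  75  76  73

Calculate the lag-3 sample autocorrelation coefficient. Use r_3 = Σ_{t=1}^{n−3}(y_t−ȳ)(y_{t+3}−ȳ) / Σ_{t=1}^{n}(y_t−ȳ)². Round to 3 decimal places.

-0.142

Mean ȳ = (81 + 86 + 77 + 85 + 78 + 82 + 84 + 81 + 75 + 76 + 73)/11 = 79.8182
Numerator Σ_{t=1}^{8}(y_t−ȳ)(y_{t+3}−ȳ) = -26.2810
Denominator Σ(y_t−ȳ)² = 185.6364
r_3 = -26.2810 / 185.6364 = -0.142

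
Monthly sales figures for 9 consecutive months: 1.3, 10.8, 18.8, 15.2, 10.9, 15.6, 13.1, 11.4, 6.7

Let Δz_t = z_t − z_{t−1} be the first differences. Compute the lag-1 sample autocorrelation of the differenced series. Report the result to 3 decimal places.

0.179

First differences Δz: 9.5, 8.0, -3.6, -4.3, 4.7, -2.5, -1.7, -4.7
Mean of differences = 0.6750
Numerator Σ(Δz_t−Δz̄)(Δz_{t+1}−Δz̄) = 42.0994
Denominator Σ(Δz_t−Δz̄)² = 235.3750
r_1(Δz) = 42.0994 / 235.3750 = 0.179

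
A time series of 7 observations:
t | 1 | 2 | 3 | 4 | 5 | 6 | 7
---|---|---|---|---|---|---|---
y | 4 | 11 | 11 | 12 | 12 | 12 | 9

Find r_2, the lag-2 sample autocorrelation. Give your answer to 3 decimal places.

-0.015

Mean ȳ = (4 + 11 + 11 + 12 + 12 + 12 + 9)/7 = 10.1429
Σ(y_t−ȳ)(y_{t+2}−ȳ) = (-5.2653) + (1.5918) + (1.5918) + (3.4490) + (-2.1224) = -0.7551
Denominator Σ(y_t−ȳ)² = 50.8571
r_2 = -0.7551 / 50.8571 = -0.015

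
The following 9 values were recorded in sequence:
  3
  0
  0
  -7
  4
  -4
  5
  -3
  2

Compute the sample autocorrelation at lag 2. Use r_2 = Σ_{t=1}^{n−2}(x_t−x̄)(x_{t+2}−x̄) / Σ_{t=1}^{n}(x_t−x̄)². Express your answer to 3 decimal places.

0.547

Mean x̄ = (3 + 0 + 0 − 7 + 4 − 4 + 5 − 3 + 2)/9 = 0.0000
Numerator Σ_{t=1}^{7}(x_t−x̄)(x_{t+2}−x̄) = 70.0000
Denominator Σ(x_t−x̄)² = 128.0000
r_2 = 70.0000 / 128.0000 = 0.547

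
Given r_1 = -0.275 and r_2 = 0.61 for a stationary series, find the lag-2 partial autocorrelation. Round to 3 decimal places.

0.578

φ_{22} = (r_2 − r_1²) / (1 − r_1²)
r_1² = (-0.275)² = 0.075625
Numerator = 0.61 − 0.0756 = 0.5344; denominator = 1 − 0.0756 = 0.9244
φ_{22} = 0.5344 / 0.9244 = 0.578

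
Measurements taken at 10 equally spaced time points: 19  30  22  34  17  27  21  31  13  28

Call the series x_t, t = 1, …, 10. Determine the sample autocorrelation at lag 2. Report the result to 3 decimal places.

0.516

Mean x̄ = (19 + 30 + 22 + 34 + 17 + 27 + 21 + 31 + 13 + 28)/10 = 24.2000
Numerator Σ_{t=1}^{8}(x_t−x̄)(x_{t+2}−x̄) = 215.3200
Denominator Σ(x_t−x̄)² = 417.6000
r_2 = 215.3200 / 417.6000 = 0.516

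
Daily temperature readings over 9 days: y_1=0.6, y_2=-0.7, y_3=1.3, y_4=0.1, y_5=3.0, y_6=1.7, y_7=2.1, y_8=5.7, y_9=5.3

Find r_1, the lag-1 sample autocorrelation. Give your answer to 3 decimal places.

Mean ȳ = (0.6 − 0.7 + 1.3 + 0.1 + 3.0 + 1.7 + 2.1 + 5.7 + 5.3)/9 = 2.1222
Numerator Σ_{t=1}^{8}(y_t−ȳ)(y_{t+1}−ȳ) = 17.4328
Denominator Σ(y_t−ȳ)² = 38.8956
r_1 = 17.4328 / 38.8956 = 0.448

0.448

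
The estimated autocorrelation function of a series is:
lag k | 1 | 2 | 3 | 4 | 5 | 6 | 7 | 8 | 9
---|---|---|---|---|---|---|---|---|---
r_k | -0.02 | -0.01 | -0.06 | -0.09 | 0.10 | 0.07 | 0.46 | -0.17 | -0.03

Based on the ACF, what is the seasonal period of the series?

7

The largest autocorrelation is r_7 = 0.46; the remaining lags stay at or below 0.10.
The dominant spike at lag 7 indicates a seasonal period of 7.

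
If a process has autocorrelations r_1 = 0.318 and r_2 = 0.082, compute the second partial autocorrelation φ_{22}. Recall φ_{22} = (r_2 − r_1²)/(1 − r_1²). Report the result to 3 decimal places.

φ_{22} = (r_2 − r_1²) / (1 − r_1²)
r_1² = (0.318)² = 0.101124
Numerator = 0.082 − 0.1011 = -0.0191; denominator = 1 − 0.1011 = 0.8989
φ_{22} = -0.0191 / 0.8989 = -0.021

-0.021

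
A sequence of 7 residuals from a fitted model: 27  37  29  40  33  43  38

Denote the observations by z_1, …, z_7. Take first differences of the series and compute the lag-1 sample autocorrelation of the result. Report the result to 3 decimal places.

-0.864

First differences Δz: 10, -8, 11, -7, 10, -5
Mean of differences = 1.8333
Numerator Σ(Δz_t−Δz̄)(Δz_{t+1}−Δz̄) = -379.3611
Denominator Σ(Δz_t−Δz̄)² = 438.8333
r_1(Δz) = -379.3611 / 438.8333 = -0.864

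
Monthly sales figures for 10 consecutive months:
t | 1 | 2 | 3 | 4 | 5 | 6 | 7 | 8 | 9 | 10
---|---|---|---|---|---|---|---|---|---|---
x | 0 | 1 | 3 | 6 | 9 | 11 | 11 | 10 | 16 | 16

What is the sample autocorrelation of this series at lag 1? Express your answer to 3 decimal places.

Mean x̄ = (0 + 1 + 3 + 6 + 9 + 11 + 11 + 10 + 16 + 16)/10 = 8.3000
Numerator Σ_{t=1}^{9}(x_t−x̄)(x_{t+1}−x̄) = 196.0100
Denominator Σ(x_t−x̄)² = 292.1000
r_1 = 196.0100 / 292.1000 = 0.671

0.671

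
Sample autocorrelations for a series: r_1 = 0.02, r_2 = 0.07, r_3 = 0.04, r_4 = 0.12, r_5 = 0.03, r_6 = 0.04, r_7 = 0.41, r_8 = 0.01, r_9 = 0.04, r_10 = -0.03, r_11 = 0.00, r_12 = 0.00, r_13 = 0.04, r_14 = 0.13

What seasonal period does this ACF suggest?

The largest autocorrelation is r_7 = 0.41; the remaining lags stay at or below 0.13.
The dominant spike at lag 7 indicates a seasonal period of 7.

7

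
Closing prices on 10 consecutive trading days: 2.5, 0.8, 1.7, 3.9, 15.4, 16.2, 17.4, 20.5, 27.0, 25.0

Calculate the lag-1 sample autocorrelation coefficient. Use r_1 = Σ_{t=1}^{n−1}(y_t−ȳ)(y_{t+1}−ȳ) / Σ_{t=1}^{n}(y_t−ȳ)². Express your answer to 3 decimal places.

Mean ȳ = (2.5 + 0.8 + 1.7 + 3.9 + 15.4 + 16.2 + 17.4 + 20.5 + 27.0 + 25.0)/10 = 13.0400
Numerator Σ_{t=1}^{9}(y_t−ȳ)(y_{t+1}−ȳ) = 674.7524
Denominator Σ(y_t−ȳ)² = 901.1840
r_1 = 674.7524 / 901.1840 = 0.749

0.749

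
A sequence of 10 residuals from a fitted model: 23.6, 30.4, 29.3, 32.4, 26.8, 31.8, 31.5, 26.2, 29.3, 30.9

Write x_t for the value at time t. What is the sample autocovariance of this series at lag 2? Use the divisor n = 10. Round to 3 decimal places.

Mean x̄ = (23.6 + 30.4 + 29.3 + 32.4 + 26.8 + 31.8 + 31.5 + 26.2 + 29.3 + 30.9)/10 = 29.2200
Σ_{t=1}^{8}(x_t−x̄)(x_{t+2}−x̄) = -6.8868
γ_2 = -6.8868 / 10 = -0.689

-0.689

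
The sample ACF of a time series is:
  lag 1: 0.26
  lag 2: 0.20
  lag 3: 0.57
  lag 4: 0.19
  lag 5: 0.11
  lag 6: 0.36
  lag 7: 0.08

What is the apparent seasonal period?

3

The largest autocorrelation is r_3 = 0.57, with a weaker echo at lag 6 (0.36); the remaining lags stay at or below 0.26. The elevated value at lag 1 (0.26), dropping to 0.20 at lag 2, reflects decaying short-term dependence rather than seasonality.
The dominant spike at lag 3 indicates a seasonal period of 3.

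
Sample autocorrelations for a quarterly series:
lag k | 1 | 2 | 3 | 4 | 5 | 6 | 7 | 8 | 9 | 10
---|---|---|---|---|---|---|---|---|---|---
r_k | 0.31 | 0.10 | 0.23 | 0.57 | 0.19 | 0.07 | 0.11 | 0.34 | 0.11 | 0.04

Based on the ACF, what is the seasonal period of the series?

4

The largest autocorrelation is r_4 = 0.57, with a weaker echo at lag 8 (0.34); the remaining lags stay at or below 0.31. The elevated value at lag 1 (0.31), dropping to 0.10 at lag 2, reflects decaying short-term dependence rather than seasonality.
The dominant spike at lag 4 indicates a seasonal period of 4.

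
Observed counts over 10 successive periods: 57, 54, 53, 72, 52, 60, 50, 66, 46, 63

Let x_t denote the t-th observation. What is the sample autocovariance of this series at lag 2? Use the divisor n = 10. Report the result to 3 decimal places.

Mean x̄ = (57 + 54 + 53 + 72 + 52 + 60 + 50 + 66 + 46 + 63)/10 = 57.3000
Σ_{t=1}^{8}(x_t−x̄)(x_{t+2}−x̄) = 209.5200
γ_2 = 209.5200 / 10 = 20.952

20.952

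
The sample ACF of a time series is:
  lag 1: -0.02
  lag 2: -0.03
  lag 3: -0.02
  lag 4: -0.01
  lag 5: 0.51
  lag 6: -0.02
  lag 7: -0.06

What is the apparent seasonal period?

The largest autocorrelation is r_5 = 0.51; the remaining lags stay at or below -0.01.
The dominant spike at lag 5 indicates a seasonal period of 5.

5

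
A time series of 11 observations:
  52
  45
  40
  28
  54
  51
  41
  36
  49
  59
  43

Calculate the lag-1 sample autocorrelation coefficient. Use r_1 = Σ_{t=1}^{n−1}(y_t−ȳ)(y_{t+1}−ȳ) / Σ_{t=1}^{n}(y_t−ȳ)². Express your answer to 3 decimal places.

Mean ȳ = (52 + 45 + 40 + 28 + 54 + 51 + 41 + 36 + 49 + 59 + 43)/11 = 45.2727
Numerator Σ_{t=1}^{10}(y_t−ȳ)(y_{t+1}−ȳ) = -9.5289
Denominator Σ(y_t−ȳ)² = 792.1818
r_1 = -9.5289 / 792.1818 = -0.012

-0.012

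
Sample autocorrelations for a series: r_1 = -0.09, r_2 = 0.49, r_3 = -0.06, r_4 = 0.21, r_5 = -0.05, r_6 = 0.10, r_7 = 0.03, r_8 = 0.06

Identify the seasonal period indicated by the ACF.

The largest autocorrelation is r_2 = 0.49, with a weaker echo at lag 4 (0.21); the remaining lags stay at or below 0.10.
The dominant spike at lag 2 indicates a seasonal period of 2.

2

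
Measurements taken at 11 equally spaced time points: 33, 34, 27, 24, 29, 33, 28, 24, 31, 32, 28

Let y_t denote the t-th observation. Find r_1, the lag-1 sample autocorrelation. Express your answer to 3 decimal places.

0.108

Mean ȳ = (33 + 34 + 27 + 24 + 29 + 33 + 28 + 24 + 31 + 32 + 28)/11 = 29.3636
Numerator Σ_{t=1}^{10}(y_t−ȳ)(y_{t+1}−ȳ) = 13.5041
Denominator Σ(y_t−ȳ)² = 124.5455
r_1 = 13.5041 / 124.5455 = 0.108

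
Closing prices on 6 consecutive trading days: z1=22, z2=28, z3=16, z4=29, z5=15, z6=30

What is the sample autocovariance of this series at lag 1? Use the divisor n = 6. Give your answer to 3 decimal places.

-30.796

Mean z̄ = (22 + 28 + 16 + 29 + 15 + 30)/6 = 23.3333
Deviations: -1.3333, 4.6667, -7.3333, 5.6667, -8.3333, 6.6667
Σ_{t=1}^{5}(z_t−z̄)(z_{t+1}−z̄) = -184.7778
γ_1 = -184.7778 / 6 = -30.796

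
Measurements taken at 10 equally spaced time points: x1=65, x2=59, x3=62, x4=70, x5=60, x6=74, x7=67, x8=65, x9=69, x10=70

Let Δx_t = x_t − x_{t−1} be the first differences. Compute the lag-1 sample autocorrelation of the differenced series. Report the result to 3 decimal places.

First differences Δx: -6, 3, 8, -10, 14, -7, -2, 4, 1
Mean of differences = 0.5556
Numerator Σ(Δx_t−Δx̄)(Δx_{t+1}−Δx̄) = -307.8642
Denominator Σ(Δx_t−Δx̄)² = 472.2222
r_1(Δx) = -307.8642 / 472.2222 = -0.652

-0.652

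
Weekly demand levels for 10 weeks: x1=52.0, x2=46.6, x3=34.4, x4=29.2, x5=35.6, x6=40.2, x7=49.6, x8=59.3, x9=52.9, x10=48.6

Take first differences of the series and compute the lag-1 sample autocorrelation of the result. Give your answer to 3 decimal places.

0.448

First differences Δx: -5.4, -12.2, -5.2, 6.4, 4.6, 9.4, 9.7, -6.4, -4.3
Mean of differences = -0.3778
Numerator Σ(Δx_t−Δx̄)(Δx_{t+1}−Δx̄) = 227.5773
Denominator Σ(Δx_t−Δx̄)² = 507.7756
r_1(Δx) = 227.5773 / 507.7756 = 0.448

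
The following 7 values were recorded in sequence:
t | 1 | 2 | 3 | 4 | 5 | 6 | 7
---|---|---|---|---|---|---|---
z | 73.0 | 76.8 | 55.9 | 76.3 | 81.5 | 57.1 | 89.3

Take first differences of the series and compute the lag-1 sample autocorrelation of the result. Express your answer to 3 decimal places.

-0.510

First differences Δz: 3.8, -20.9, 20.4, 5.2, -24.4, 32.2
Mean of differences = 2.7167
Numerator Σ(Δz_t−Δz̄)(Δz_{t+1}−Δz̄) = -1266.1219
Denominator Σ(Δz_t−Δz̄)² = 2482.3683
r_1(Δz) = -1266.1219 / 2482.3683 = -0.510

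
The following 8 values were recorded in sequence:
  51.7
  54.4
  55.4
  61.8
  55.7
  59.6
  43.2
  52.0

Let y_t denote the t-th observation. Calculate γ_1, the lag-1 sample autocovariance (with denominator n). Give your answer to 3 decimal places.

-0.870

Mean ȳ = (51.7 + 54.4 + 55.4 + 61.8 + 55.7 + 59.6 + 43.2 + 52.0)/8 = 54.2250
Σ_{t=1}^{7}(y_t−ȳ)(y_{t+1}−ȳ) = -6.9631
γ_1 = -6.9631 / 8 = -0.870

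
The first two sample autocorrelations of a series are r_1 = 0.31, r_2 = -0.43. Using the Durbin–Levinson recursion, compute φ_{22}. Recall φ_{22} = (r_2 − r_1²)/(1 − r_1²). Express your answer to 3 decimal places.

φ_{22} = (r_2 − r_1²) / (1 − r_1²)
r_1² = (0.31)² = 0.0961
Numerator = -0.43 − 0.0961 = -0.5261; denominator = 1 − 0.0961 = 0.9039
φ_{22} = -0.5261 / 0.9039 = -0.582

-0.582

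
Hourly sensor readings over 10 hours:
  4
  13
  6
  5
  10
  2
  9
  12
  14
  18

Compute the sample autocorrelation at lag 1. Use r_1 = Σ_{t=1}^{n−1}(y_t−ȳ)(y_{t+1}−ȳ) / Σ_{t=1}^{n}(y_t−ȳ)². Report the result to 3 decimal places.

0.127

Mean ȳ = (4 + 13 + 6 + 5 + 10 + 2 + 9 + 12 + 14 + 18)/10 = 9.3000
Numerator Σ_{t=1}^{9}(y_t−ȳ)(y_{t+1}−ȳ) = 29.2100
Denominator Σ(y_t−ȳ)² = 230.1000
r_1 = 29.2100 / 230.1000 = 0.127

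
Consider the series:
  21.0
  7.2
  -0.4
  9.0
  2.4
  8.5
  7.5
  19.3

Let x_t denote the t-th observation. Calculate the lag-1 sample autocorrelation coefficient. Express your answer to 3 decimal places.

-0.026

Mean x̄ = (21.0 + 7.2 − 0.4 + 9.0 + 2.4 + 8.5 + 7.5 + 19.3)/8 = 9.3125
Deviations from mean: 11.6875, -2.1125, -9.7125, -0.3125, -6.9125, -0.8125, -1.8125, 9.9875
Σ(x_t−x̄)(x_{t+1}−x̄) = (-24.6898) + (20.5177) + (3.0352) + (2.1602) + (5.6164) + (1.4727) + (-18.1023) = -9.9902
Denominator Σ(x_t−x̄)² = 386.9688
r_1 = -9.9902 / 386.9688 = -0.026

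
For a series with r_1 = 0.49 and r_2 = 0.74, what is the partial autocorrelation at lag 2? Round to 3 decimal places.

φ_{22} = (r_2 − r_1²) / (1 − r_1²)
r_1² = (0.49)² = 0.2401
Numerator = 0.74 − 0.2401 = 0.4999; denominator = 1 − 0.2401 = 0.7599
φ_{22} = 0.4999 / 0.7599 = 0.658

0.658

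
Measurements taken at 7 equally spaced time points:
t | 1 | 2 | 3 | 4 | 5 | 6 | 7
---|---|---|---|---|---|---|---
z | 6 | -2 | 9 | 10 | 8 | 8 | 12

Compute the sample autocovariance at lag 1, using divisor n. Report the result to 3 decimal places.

Mean z̄ = (6 − 2 + 9 + 10 + 8 + 8 + 12)/7 = 7.2857
Deviations: -1.2857, -9.2857, 1.7143, 2.7143, 0.7143, 0.7143, 4.7143
Σ_{t=1}^{6}(z_t−z̄)(z_{t+1}−z̄) = 6.4898
γ_1 = 6.4898 / 7 = 0.927

0.927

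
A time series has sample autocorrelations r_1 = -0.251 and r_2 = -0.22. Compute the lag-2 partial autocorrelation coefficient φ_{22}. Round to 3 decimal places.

φ_{22} = (r_2 − r_1²) / (1 − r_1²)
r_1² = (-0.251)² = 0.063001
Numerator = -0.22 − 0.0630 = -0.2830; denominator = 1 − 0.0630 = 0.9370
φ_{22} = -0.2830 / 0.9370 = -0.302

-0.302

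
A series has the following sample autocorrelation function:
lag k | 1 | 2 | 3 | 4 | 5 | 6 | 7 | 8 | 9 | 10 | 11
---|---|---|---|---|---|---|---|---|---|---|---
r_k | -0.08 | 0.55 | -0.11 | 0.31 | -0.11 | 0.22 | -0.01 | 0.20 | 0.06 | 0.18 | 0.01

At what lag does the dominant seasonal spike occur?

The largest autocorrelation is r_2 = 0.55, with weaker echoes at lags 4 (0.31), 6 (0.22), 8 (0.20) and 10 (0.18); the remaining lags stay at or below 0.06.
The dominant spike at lag 2 indicates a seasonal period of 2.

2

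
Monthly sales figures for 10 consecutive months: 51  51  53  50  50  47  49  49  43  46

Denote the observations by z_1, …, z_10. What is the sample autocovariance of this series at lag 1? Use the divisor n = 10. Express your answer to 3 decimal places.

Mean z̄ = (51 + 51 + 53 + 50 + 50 + 47 + 49 + 49 + 43 + 46)/10 = 48.9000
Σ_{t=1}^{9}(z_t−z̄)(z_{t+1}−z̄) = 32.9900
γ_1 = 32.9900 / 10 = 3.299

3.299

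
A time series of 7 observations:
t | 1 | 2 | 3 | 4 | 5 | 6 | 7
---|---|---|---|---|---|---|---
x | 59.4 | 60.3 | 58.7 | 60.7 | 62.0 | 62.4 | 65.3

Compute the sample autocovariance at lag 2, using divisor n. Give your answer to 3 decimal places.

0.821

Mean x̄ = (59.4 + 60.3 + 58.7 + 60.7 + 62.0 + 62.4 + 65.3)/7 = 61.2571
Σ_{t=1}^{5}(x_t−x̄)(x_{t+2}−x̄) = 5.7492
γ_2 = 5.7492 / 7 = 0.821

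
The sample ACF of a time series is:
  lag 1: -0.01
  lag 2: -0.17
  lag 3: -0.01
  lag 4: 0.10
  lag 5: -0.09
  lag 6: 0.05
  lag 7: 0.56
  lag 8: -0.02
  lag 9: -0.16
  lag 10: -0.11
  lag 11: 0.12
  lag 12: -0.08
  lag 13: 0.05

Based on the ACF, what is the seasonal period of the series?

7

The largest autocorrelation is r_7 = 0.56; the remaining lags stay at or below 0.12.
The dominant spike at lag 7 indicates a seasonal period of 7.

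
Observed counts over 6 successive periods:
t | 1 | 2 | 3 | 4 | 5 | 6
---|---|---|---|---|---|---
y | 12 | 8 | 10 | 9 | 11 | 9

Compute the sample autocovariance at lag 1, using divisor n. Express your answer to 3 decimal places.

Mean ȳ = (12 + 8 + 10 + 9 + 11 + 9)/6 = 9.8333
Deviations: 2.1667, -1.8333, 0.1667, -0.8333, 1.1667, -0.8333
Σ_{t=1}^{5}(y_t−ȳ)(y_{t+1}−ȳ) = -6.3611
γ_1 = -6.3611 / 6 = -1.060

-1.060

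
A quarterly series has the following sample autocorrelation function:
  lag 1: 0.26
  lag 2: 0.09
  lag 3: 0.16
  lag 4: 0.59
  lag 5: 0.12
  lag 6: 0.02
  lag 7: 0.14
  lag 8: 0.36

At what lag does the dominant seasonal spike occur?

4

The largest autocorrelation is r_4 = 0.59, with a weaker echo at lag 8 (0.36); the remaining lags stay at or below 0.26. The elevated value at lag 1 (0.26), dropping to 0.09 at lag 2, reflects decaying short-term dependence rather than seasonality.
The dominant spike at lag 4 indicates a seasonal period of 4.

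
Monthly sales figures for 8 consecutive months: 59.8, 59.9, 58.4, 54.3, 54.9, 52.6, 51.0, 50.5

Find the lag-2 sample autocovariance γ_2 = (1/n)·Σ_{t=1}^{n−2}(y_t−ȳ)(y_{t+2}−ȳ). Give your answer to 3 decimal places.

Mean ȳ = (59.8 + 59.9 + 58.4 + 54.3 + 54.9 + 52.6 + 51.0 + 50.5)/8 = 55.1750
Σ_{t=1}^{6}(y_t−ȳ)(y_{t+2}−ȳ) = 25.3338
γ_2 = 25.3338 / 8 = 3.167

3.167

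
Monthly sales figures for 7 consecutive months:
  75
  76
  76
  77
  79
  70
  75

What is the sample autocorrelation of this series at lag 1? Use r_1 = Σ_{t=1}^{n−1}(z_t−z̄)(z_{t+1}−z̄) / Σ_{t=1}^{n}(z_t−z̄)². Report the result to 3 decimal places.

-0.229

Mean z̄ = (75 + 76 + 76 + 77 + 79 + 70 + 75)/7 = 75.4286
Deviations from mean: -0.4286, 0.5714, 0.5714, 1.5714, 3.5714, -5.4286, -0.4286
Numerator Σ_{t=1}^{6}(z_t−z̄)(z_{t+1}−z̄) = -10.4694
Denominator Σ(z_t−z̄)² = 45.7143
r_1 = -10.4694 / 45.7143 = -0.229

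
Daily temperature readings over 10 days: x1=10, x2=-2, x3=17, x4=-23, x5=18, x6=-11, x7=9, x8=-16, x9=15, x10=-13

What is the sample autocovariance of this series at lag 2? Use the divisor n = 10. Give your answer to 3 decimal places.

145.808

Mean x̄ = (10 − 2 + 17 − 23 + 18 − 11 + 9 − 16 + 15 − 13)/10 = 0.4000
Σ_{t=1}^{8}(x_t−x̄)(x_{t+2}−x̄) = 1458.0800
γ_2 = 1458.0800 / 10 = 145.808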